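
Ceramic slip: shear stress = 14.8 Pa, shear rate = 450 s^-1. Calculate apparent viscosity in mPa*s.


eta = tau/gamma * 1000 = 14.8/450 * 1000 = 32.9 mPa*s

32.9


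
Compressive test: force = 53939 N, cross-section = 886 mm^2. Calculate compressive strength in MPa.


CS = 53939 / 886 = 60.9 MPa

60.9


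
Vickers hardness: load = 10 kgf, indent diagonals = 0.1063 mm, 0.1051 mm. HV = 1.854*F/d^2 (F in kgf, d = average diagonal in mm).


d_avg = (0.1063+0.1051)/2 = 0.1057 mm
HV = 1.854*10/0.1057^2 = 1659

1659


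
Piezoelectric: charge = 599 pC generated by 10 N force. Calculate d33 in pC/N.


d33 = 599 / 10 = 59.9 pC/N

59.9


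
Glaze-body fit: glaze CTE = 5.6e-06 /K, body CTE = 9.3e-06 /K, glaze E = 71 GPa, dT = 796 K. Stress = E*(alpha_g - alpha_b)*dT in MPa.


Stress = 71*1000*(5.6e-06 - 9.3e-06)*796 = -209.1 MPa

-209.1


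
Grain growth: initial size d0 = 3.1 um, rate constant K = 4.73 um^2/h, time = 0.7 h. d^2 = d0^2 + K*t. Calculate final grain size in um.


d^2 = 3.1^2 + 4.73*0.7 = 12.921
d = sqrt(12.921) = 3.59 um

3.59


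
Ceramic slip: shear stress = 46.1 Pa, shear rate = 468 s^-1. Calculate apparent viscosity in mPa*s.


eta = tau/gamma * 1000 = 46.1/468 * 1000 = 98.5 mPa*s

98.5


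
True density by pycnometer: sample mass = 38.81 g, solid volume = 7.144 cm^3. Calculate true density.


TD = 38.81 / 7.144 = 5.433 g/cm^3

5.433


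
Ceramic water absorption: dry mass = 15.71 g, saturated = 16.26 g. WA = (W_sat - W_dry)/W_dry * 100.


WA = (16.26 - 15.71) / 15.71 * 100 = 3.5%

3.5


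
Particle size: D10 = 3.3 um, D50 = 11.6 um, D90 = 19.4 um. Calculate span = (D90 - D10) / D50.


Span = (19.4 - 3.3) / 11.6 = 16.1 / 11.6 = 1.388

1.388


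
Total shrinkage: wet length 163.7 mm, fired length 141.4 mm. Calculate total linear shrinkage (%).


TS = (163.7 - 141.4) / 163.7 * 100 = 13.62%

13.62


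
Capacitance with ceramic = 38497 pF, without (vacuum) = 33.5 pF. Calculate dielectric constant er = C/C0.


er = 38497 / 33.5 = 1149.16

1149.16


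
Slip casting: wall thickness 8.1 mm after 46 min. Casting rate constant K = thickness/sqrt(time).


K = 8.1 / sqrt(46) = 8.1 / 6.7823 = 1.194 mm/min^0.5

1.194


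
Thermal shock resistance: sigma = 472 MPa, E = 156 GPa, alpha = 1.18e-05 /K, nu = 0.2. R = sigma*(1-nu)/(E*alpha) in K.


R = 472*(1-0.2)/(156*1000*1.18e-05) = 205 K

205


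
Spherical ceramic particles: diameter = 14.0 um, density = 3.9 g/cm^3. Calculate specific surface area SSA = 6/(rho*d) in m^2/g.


SSA = 6 / (3.9 * 14.0) = 0.11 m^2/g

0.11


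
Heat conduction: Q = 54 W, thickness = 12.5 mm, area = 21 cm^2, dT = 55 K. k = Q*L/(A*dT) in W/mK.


k = 54*12.5/1000/(21/10000*55) = 5.84 W/mK

5.84


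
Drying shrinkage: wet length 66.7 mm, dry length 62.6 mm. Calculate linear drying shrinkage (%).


DS = (66.7 - 62.6) / 66.7 * 100 = 6.15%

6.15


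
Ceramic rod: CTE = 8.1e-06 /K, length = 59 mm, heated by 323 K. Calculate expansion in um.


dL = 8.1e-06 * 59 * 323 * 1000 = 154.362 um

154.362


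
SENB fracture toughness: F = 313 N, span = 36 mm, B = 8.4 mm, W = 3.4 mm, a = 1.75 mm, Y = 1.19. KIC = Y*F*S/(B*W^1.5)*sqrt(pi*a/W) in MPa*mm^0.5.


KIC = 1.19*313*36/(8.4*3.4^1.5)*sqrt(pi*1.75/3.4) = 323.78

323.78


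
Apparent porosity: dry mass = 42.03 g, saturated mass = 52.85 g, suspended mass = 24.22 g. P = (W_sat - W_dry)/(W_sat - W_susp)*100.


P = (52.85 - 42.03) / (52.85 - 24.22) * 100 = 10.82 / 28.63 * 100 = 37.8%

37.8


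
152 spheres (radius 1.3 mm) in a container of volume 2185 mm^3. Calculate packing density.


V_sphere = 4/3*pi*1.3^3 = 9.2028 mm^3
Total V = 152*9.2028 = 1398.8256 mm^3
PD = 1398.8256 / 2185 = 0.64

0.64


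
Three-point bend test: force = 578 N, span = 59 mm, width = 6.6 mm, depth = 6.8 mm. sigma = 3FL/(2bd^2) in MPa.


sigma = 3*578*59/(2*6.6*6.8^2) = 167.6 MPa

167.6


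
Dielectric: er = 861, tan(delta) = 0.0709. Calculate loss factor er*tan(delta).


Loss = 861 * 0.0709 = 61.045

61.045


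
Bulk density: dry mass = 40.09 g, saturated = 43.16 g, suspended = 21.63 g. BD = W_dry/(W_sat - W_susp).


BD = 40.09 / (43.16 - 21.63) = 40.09 / 21.53 = 1.862 g/cm^3

1.862


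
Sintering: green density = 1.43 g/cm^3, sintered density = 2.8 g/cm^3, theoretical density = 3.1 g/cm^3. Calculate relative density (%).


Relative = 2.8 / 3.1 * 100 = 90.3%

90.3


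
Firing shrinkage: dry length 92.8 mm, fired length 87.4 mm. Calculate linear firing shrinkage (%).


FS = (92.8 - 87.4) / 92.8 * 100 = 5.82%

5.82


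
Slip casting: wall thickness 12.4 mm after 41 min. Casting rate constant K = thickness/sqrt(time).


K = 12.4 / sqrt(41) = 12.4 / 6.4031 = 1.937 mm/min^0.5

1.937


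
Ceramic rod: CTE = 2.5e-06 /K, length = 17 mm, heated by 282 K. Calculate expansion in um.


dL = 2.5e-06 * 17 * 282 * 1000 = 11.985 um

11.985


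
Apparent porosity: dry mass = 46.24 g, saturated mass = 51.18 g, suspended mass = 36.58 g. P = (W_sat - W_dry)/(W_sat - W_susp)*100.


P = (51.18 - 46.24) / (51.18 - 36.58) * 100 = 4.94 / 14.6 * 100 = 33.8%

33.8


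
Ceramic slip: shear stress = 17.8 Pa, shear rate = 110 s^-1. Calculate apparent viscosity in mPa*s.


eta = tau/gamma * 1000 = 17.8/110 * 1000 = 161.8 mPa*s

161.8


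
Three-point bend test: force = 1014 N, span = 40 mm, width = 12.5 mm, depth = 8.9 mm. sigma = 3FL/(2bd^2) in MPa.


sigma = 3*1014*40/(2*12.5*8.9^2) = 61.4 MPa

61.4


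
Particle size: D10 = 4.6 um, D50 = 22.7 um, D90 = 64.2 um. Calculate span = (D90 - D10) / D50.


Span = (64.2 - 4.6) / 22.7 = 59.6 / 22.7 = 2.626

2.626


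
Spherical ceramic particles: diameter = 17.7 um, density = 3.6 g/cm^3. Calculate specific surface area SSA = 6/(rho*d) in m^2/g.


SSA = 6 / (3.6 * 17.7) = 0.094 m^2/g

0.094


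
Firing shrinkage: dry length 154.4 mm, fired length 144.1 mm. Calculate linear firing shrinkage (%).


FS = (154.4 - 144.1) / 154.4 * 100 = 6.67%

6.67


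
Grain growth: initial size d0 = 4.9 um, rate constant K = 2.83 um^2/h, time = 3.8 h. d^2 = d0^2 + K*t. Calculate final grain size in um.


d^2 = 4.9^2 + 2.83*3.8 = 34.764
d = sqrt(34.764) = 5.9 um

5.9


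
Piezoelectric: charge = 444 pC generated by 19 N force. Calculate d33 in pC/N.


d33 = 444 / 19 = 23.4 pC/N

23.4


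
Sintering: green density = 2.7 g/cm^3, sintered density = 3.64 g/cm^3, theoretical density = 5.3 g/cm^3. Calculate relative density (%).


Relative = 3.64 / 5.3 * 100 = 68.7%

68.7


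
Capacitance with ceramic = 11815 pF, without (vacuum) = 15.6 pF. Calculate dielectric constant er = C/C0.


er = 11815 / 15.6 = 757.37

757.37


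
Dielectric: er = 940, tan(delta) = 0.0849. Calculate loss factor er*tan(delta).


Loss = 940 * 0.0849 = 79.806

79.806


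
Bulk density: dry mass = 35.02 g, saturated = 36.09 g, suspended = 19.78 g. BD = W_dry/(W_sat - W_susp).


BD = 35.02 / (36.09 - 19.78) = 35.02 / 16.31 = 2.147 g/cm^3

2.147


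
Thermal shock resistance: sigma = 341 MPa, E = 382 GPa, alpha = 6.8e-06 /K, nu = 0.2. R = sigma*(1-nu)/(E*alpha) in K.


R = 341*(1-0.2)/(382*1000*6.8e-06) = 105 K

105


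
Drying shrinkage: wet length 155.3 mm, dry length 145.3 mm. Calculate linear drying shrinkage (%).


DS = (155.3 - 145.3) / 155.3 * 100 = 6.44%

6.44


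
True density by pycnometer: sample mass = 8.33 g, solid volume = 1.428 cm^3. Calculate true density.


TD = 8.33 / 1.428 = 5.833 g/cm^3

5.833


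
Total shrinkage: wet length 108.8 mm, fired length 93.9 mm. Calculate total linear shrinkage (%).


TS = (108.8 - 93.9) / 108.8 * 100 = 13.69%

13.69


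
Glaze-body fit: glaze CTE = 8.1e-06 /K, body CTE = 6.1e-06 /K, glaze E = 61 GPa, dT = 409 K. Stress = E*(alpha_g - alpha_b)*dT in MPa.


Stress = 61*1000*(8.1e-06 - 6.1e-06)*409 = 49.9 MPa

49.9


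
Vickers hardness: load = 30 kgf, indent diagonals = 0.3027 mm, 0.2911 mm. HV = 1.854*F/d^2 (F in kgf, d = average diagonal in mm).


d_avg = (0.3027+0.2911)/2 = 0.2969 mm
HV = 1.854*30/0.2969^2 = 631

631


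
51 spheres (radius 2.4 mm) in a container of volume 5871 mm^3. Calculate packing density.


V_sphere = 4/3*pi*2.4^3 = 57.9058 mm^3
Total V = 51*57.9058 = 2953.1958 mm^3
PD = 2953.1958 / 5871 = 0.503

0.503


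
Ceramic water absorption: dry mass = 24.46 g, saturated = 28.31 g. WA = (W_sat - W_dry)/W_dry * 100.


WA = (28.31 - 24.46) / 24.46 * 100 = 15.74%

15.74


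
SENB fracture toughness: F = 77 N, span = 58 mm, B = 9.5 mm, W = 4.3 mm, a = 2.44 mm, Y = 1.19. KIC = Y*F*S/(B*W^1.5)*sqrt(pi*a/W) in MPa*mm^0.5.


KIC = 1.19*77*58/(9.5*4.3^1.5)*sqrt(pi*2.44/4.3) = 83.77

83.77


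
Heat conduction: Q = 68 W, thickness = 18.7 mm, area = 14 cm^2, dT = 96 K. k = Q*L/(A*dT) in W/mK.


k = 68*18.7/1000/(14/10000*96) = 9.46 W/mK

9.46


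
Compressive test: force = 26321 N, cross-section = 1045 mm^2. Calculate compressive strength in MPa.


CS = 26321 / 1045 = 25.2 MPa

25.2


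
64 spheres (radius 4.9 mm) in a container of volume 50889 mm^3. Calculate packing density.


V_sphere = 4/3*pi*4.9^3 = 492.807 mm^3
Total V = 64*492.807 = 31539.648 mm^3
PD = 31539.648 / 50889 = 0.62

0.62


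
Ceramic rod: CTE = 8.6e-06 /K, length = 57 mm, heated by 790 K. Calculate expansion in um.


dL = 8.6e-06 * 57 * 790 * 1000 = 387.258 um

387.258


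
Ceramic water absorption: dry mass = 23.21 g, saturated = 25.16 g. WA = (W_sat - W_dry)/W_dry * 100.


WA = (25.16 - 23.21) / 23.21 * 100 = 8.4%

8.4


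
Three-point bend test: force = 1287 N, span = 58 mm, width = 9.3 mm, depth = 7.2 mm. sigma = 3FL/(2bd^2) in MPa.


sigma = 3*1287*58/(2*9.3*7.2^2) = 232.2 MPa

232.2


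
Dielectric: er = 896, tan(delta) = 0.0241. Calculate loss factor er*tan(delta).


Loss = 896 * 0.0241 = 21.594

21.594


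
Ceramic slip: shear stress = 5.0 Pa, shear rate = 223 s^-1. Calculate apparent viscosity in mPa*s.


eta = tau/gamma * 1000 = 5.0/223 * 1000 = 22.4 mPa*s

22.4


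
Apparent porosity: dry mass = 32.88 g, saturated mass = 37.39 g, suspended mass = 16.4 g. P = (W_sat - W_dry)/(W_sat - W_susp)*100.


P = (37.39 - 32.88) / (37.39 - 16.4) * 100 = 4.51 / 20.99 * 100 = 21.5%

21.5


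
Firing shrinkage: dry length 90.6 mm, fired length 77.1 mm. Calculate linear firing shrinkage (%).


FS = (90.6 - 77.1) / 90.6 * 100 = 14.9%

14.9


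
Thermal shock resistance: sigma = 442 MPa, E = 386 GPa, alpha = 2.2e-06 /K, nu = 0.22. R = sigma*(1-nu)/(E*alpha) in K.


R = 442*(1-0.22)/(386*1000*2.2e-06) = 406 K

406


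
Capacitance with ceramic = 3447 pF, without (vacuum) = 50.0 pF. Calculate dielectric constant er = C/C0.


er = 3447 / 50.0 = 68.94

68.94


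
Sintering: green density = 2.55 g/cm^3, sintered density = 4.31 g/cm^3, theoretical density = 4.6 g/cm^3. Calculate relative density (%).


Relative = 4.31 / 4.6 * 100 = 93.7%

93.7


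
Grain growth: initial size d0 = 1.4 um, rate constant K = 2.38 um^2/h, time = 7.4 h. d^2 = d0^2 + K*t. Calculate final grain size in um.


d^2 = 1.4^2 + 2.38*7.4 = 19.572
d = sqrt(19.572) = 4.42 um

4.42


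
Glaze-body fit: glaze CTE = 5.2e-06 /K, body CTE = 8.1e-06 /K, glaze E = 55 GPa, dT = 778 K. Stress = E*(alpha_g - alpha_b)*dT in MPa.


Stress = 55*1000*(5.2e-06 - 8.1e-06)*778 = -124.1 MPa

-124.1


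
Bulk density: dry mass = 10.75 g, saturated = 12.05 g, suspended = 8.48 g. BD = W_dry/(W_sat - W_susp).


BD = 10.75 / (12.05 - 8.48) = 10.75 / 3.57 = 3.011 g/cm^3

3.011


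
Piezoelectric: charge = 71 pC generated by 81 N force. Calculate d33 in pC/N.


d33 = 71 / 81 = 0.9 pC/N

0.9


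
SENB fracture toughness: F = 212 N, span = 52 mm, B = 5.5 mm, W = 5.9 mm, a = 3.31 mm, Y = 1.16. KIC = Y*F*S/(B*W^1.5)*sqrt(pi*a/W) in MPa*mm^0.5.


KIC = 1.16*212*52/(5.5*5.9^1.5)*sqrt(pi*3.31/5.9) = 215.39

215.39


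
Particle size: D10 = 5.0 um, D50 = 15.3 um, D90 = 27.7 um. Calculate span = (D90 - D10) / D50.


Span = (27.7 - 5.0) / 15.3 = 22.7 / 15.3 = 1.484

1.484


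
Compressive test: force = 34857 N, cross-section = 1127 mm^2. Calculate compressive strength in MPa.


CS = 34857 / 1127 = 30.9 MPa

30.9


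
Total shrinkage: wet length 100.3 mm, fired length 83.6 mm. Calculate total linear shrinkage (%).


TS = (100.3 - 83.6) / 100.3 * 100 = 16.65%

16.65


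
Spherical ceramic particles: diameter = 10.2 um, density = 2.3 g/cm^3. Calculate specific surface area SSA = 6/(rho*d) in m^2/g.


SSA = 6 / (2.3 * 10.2) = 0.256 m^2/g

0.256


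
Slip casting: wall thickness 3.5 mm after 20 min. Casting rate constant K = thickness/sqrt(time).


K = 3.5 / sqrt(20) = 3.5 / 4.4721 = 0.783 mm/min^0.5

0.783


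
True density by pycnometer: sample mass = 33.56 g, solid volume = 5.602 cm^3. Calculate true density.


TD = 33.56 / 5.602 = 5.991 g/cm^3

5.991


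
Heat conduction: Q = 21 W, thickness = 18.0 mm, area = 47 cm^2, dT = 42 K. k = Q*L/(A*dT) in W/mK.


k = 21*18.0/1000/(47/10000*42) = 1.91 W/mK

1.91


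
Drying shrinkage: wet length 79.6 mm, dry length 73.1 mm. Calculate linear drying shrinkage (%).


DS = (79.6 - 73.1) / 79.6 * 100 = 8.17%

8.17


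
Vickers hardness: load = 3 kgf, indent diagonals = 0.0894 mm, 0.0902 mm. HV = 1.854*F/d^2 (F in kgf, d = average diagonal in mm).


d_avg = (0.0894+0.0902)/2 = 0.0898 mm
HV = 1.854*3/0.0898^2 = 690

690


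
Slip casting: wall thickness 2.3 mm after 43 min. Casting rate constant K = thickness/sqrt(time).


K = 2.3 / sqrt(43) = 2.3 / 6.5574 = 0.351 mm/min^0.5

0.351


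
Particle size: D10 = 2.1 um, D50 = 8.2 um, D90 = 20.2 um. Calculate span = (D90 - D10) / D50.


Span = (20.2 - 2.1) / 8.2 = 18.1 / 8.2 = 2.207

2.207


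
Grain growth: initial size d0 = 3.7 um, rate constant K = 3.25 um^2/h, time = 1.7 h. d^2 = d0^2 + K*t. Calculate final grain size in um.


d^2 = 3.7^2 + 3.25*1.7 = 19.215
d = sqrt(19.215) = 4.38 um

4.38


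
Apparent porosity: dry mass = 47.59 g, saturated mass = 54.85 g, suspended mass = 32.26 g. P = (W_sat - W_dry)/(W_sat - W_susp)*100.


P = (54.85 - 47.59) / (54.85 - 32.26) * 100 = 7.26 / 22.59 * 100 = 32.1%

32.1


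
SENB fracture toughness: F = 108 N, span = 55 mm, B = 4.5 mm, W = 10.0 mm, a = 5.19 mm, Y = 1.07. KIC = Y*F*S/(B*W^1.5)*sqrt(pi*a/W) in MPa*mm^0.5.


KIC = 1.07*108*55/(4.5*10.0^1.5)*sqrt(pi*5.19/10.0) = 57.03

57.03


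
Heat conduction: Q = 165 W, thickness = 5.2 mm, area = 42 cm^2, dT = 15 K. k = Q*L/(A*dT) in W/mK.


k = 165*5.2/1000/(42/10000*15) = 13.62 W/mK

13.62


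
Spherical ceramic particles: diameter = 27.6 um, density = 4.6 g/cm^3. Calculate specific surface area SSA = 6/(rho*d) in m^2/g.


SSA = 6 / (4.6 * 27.6) = 0.047 m^2/g

0.047


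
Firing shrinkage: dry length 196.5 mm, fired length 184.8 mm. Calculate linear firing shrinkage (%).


FS = (196.5 - 184.8) / 196.5 * 100 = 5.95%

5.95


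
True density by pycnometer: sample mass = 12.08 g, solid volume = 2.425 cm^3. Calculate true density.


TD = 12.08 / 2.425 = 4.981 g/cm^3

4.981


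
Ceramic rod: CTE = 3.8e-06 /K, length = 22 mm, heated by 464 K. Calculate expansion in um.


dL = 3.8e-06 * 22 * 464 * 1000 = 38.79 um

38.79


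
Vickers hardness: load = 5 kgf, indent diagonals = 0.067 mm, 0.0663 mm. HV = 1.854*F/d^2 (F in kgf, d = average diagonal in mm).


d_avg = (0.067+0.0663)/2 = 0.06665 mm
HV = 1.854*5/0.06665^2 = 2087

2087


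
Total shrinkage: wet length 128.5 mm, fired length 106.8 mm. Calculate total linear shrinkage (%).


TS = (128.5 - 106.8) / 128.5 * 100 = 16.89%

16.89


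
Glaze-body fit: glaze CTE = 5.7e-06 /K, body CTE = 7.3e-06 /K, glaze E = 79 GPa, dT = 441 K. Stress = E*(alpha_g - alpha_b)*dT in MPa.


Stress = 79*1000*(5.7e-06 - 7.3e-06)*441 = -55.7 MPa

-55.7


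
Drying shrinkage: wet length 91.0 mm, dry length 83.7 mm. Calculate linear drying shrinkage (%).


DS = (91.0 - 83.7) / 91.0 * 100 = 8.02%

8.02


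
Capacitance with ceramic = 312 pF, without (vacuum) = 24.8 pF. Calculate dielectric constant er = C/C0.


er = 312 / 24.8 = 12.58

12.58


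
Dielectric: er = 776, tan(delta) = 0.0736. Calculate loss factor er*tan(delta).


Loss = 776 * 0.0736 = 57.114

57.114


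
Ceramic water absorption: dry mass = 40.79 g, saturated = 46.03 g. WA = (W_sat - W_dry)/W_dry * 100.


WA = (46.03 - 40.79) / 40.79 * 100 = 12.85%

12.85


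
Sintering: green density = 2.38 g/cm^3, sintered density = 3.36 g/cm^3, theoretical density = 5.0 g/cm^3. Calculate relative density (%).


Relative = 3.36 / 5.0 * 100 = 67.2%

67.2


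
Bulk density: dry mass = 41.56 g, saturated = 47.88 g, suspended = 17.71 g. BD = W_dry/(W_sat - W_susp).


BD = 41.56 / (47.88 - 17.71) = 41.56 / 30.17 = 1.378 g/cm^3

1.378


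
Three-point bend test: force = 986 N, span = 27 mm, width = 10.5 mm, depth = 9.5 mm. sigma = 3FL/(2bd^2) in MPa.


sigma = 3*986*27/(2*10.5*9.5^2) = 42.1 MPa

42.1


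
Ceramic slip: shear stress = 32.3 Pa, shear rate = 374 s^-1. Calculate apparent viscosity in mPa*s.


eta = tau/gamma * 1000 = 32.3/374 * 1000 = 86.4 mPa*s

86.4


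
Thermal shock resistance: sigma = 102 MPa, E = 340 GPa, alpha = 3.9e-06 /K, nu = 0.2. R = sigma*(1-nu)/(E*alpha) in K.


R = 102*(1-0.2)/(340*1000*3.9e-06) = 62 K

62


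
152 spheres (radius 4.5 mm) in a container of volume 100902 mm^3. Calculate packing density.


V_sphere = 4/3*pi*4.5^3 = 381.7035 mm^3
Total V = 152*381.7035 = 58018.932 mm^3
PD = 58018.932 / 100902 = 0.575

0.575


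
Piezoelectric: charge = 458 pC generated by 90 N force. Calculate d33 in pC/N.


d33 = 458 / 90 = 5.1 pC/N

5.1


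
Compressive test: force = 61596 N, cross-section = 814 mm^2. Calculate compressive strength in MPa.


CS = 61596 / 814 = 75.7 MPa

75.7


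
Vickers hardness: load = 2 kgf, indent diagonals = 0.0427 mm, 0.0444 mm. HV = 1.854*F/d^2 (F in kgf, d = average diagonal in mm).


d_avg = (0.0427+0.0444)/2 = 0.04355 mm
HV = 1.854*2/0.04355^2 = 1955

1955


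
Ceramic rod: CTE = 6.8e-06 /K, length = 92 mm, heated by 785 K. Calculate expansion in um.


dL = 6.8e-06 * 92 * 785 * 1000 = 491.096 um

491.096


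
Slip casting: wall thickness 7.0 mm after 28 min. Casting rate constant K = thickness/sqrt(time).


K = 7.0 / sqrt(28) = 7.0 / 5.2915 = 1.323 mm/min^0.5

1.323


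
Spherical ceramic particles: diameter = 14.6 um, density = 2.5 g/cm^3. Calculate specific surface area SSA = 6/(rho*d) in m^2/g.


SSA = 6 / (2.5 * 14.6) = 0.164 m^2/g

0.164


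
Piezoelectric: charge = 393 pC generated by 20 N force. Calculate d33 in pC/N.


d33 = 393 / 20 = 19.7 pC/N

19.7


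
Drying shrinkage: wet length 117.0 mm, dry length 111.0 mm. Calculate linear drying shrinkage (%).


DS = (117.0 - 111.0) / 117.0 * 100 = 5.13%

5.13


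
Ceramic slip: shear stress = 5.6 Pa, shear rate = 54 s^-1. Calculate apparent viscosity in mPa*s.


eta = tau/gamma * 1000 = 5.6/54 * 1000 = 103.7 mPa*s

103.7


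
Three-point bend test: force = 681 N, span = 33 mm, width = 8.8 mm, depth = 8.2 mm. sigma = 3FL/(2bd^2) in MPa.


sigma = 3*681*33/(2*8.8*8.2^2) = 57.0 MPa

57.0


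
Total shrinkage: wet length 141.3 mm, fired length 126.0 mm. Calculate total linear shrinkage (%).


TS = (141.3 - 126.0) / 141.3 * 100 = 10.83%

10.83


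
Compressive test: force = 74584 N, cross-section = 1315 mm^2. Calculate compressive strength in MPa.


CS = 74584 / 1315 = 56.7 MPa

56.7


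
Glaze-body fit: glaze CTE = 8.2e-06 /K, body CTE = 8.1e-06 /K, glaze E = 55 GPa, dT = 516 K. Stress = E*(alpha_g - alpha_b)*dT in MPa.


Stress = 55*1000*(8.2e-06 - 8.1e-06)*516 = 2.8 MPa

2.8


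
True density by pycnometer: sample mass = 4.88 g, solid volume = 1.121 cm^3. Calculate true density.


TD = 4.88 / 1.121 = 4.353 g/cm^3

4.353


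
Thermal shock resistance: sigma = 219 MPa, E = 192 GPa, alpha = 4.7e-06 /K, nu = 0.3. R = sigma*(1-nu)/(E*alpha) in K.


R = 219*(1-0.3)/(192*1000*4.7e-06) = 170 K

170


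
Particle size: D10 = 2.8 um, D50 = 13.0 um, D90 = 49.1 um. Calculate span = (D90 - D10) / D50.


Span = (49.1 - 2.8) / 13.0 = 46.3 / 13.0 = 3.562

3.562


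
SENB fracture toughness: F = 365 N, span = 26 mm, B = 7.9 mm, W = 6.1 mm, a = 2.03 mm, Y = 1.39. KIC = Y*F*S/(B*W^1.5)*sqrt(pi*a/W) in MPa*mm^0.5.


KIC = 1.39*365*26/(7.9*6.1^1.5)*sqrt(pi*2.03/6.1) = 113.32

113.32


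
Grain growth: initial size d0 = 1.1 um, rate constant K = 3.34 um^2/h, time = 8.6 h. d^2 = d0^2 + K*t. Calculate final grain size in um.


d^2 = 1.1^2 + 3.34*8.6 = 29.934
d = sqrt(29.934) = 5.47 um

5.47


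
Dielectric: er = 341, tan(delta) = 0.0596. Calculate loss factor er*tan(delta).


Loss = 341 * 0.0596 = 20.324

20.324


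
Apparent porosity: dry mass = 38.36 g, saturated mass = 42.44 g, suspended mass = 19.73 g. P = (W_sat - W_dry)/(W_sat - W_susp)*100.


P = (42.44 - 38.36) / (42.44 - 19.73) * 100 = 4.08 / 22.71 * 100 = 18.0%

18.0


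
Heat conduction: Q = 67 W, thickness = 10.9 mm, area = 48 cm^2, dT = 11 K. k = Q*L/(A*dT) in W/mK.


k = 67*10.9/1000/(48/10000*11) = 13.83 W/mK

13.83


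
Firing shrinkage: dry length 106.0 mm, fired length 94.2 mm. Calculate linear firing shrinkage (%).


FS = (106.0 - 94.2) / 106.0 * 100 = 11.13%

11.13


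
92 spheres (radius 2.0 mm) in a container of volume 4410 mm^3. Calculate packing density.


V_sphere = 4/3*pi*2.0^3 = 33.5103 mm^3
Total V = 92*33.5103 = 3082.9476 mm^3
PD = 3082.9476 / 4410 = 0.699

0.699


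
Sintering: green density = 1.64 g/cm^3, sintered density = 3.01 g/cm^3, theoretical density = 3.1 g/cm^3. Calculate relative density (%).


Relative = 3.01 / 3.1 * 100 = 97.1%

97.1


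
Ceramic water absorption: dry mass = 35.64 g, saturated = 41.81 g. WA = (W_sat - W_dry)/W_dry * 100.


WA = (41.81 - 35.64) / 35.64 * 100 = 17.31%

17.31


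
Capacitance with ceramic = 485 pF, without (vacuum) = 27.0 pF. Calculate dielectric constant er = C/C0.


er = 485 / 27.0 = 17.96

17.96


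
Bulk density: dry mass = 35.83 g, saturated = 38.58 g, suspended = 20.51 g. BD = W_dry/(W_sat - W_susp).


BD = 35.83 / (38.58 - 20.51) = 35.83 / 18.07 = 1.983 g/cm^3

1.983


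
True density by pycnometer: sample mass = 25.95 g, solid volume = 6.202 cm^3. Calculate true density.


TD = 25.95 / 6.202 = 4.184 g/cm^3

4.184


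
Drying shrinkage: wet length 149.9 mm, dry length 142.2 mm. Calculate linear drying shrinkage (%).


DS = (149.9 - 142.2) / 149.9 * 100 = 5.14%

5.14


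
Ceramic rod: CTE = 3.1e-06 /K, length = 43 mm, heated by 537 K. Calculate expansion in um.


dL = 3.1e-06 * 43 * 537 * 1000 = 71.582 um

71.582


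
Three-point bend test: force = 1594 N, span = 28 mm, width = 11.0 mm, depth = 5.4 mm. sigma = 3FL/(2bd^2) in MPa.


sigma = 3*1594*28/(2*11.0*5.4^2) = 208.7 MPa

208.7


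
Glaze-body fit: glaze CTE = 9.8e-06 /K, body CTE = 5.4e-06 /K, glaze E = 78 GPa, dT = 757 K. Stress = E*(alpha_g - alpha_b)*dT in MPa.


Stress = 78*1000*(9.8e-06 - 5.4e-06)*757 = 259.8 MPa

259.8


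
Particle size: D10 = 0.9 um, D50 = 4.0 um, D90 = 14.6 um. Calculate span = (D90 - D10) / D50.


Span = (14.6 - 0.9) / 4.0 = 13.7 / 4.0 = 3.425

3.425


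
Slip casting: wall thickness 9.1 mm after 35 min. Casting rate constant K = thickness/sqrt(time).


K = 9.1 / sqrt(35) = 9.1 / 5.9161 = 1.538 mm/min^0.5

1.538


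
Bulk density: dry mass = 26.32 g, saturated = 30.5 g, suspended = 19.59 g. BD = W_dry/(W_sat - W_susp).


BD = 26.32 / (30.5 - 19.59) = 26.32 / 10.91 = 2.412 g/cm^3

2.412


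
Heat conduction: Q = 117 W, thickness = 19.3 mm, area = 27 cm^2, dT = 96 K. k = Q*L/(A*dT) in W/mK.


k = 117*19.3/1000/(27/10000*96) = 8.71 W/mK

8.71


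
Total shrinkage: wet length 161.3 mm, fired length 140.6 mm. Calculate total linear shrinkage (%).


TS = (161.3 - 140.6) / 161.3 * 100 = 12.83%

12.83


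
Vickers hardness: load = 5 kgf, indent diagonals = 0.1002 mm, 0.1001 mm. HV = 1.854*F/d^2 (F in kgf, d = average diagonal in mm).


d_avg = (0.1002+0.1001)/2 = 0.10015 mm
HV = 1.854*5/0.10015^2 = 924

924


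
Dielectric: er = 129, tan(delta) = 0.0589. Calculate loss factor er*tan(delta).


Loss = 129 * 0.0589 = 7.598

7.598


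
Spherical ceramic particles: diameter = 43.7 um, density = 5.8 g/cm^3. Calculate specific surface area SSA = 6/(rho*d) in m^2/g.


SSA = 6 / (5.8 * 43.7) = 0.024 m^2/g

0.024


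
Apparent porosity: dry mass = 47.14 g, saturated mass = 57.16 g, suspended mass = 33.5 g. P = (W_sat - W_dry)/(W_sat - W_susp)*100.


P = (57.16 - 47.14) / (57.16 - 33.5) * 100 = 10.02 / 23.66 * 100 = 42.3%

42.3


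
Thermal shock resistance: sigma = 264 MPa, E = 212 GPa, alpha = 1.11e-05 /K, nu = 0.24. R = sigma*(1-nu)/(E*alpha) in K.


R = 264*(1-0.24)/(212*1000*1.11e-05) = 85 K

85


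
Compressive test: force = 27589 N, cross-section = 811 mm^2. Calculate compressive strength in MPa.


CS = 27589 / 811 = 34.0 MPa

34.0


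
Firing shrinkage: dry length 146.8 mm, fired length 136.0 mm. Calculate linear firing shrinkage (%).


FS = (146.8 - 136.0) / 146.8 * 100 = 7.36%

7.36


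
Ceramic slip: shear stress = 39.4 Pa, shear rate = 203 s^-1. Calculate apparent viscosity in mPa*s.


eta = tau/gamma * 1000 = 39.4/203 * 1000 = 194.1 mPa*s

194.1


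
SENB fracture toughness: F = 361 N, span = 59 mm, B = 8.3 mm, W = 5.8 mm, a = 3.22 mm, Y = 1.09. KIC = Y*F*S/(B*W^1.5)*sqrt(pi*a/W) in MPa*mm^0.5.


KIC = 1.09*361*59/(8.3*5.8^1.5)*sqrt(pi*3.22/5.8) = 264.46

264.46


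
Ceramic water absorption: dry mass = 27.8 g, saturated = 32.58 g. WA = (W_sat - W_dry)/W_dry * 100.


WA = (32.58 - 27.8) / 27.8 * 100 = 17.19%

17.19


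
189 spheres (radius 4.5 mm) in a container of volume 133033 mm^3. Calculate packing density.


V_sphere = 4/3*pi*4.5^3 = 381.7035 mm^3
Total V = 189*381.7035 = 72141.9615 mm^3
PD = 72141.9615 / 133033 = 0.542

0.542


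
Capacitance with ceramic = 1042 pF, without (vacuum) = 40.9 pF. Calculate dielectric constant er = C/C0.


er = 1042 / 40.9 = 25.48

25.48


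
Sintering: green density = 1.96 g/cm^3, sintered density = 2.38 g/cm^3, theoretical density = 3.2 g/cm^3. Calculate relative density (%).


Relative = 2.38 / 3.2 * 100 = 74.4%

74.4


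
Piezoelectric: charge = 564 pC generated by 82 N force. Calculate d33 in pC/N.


d33 = 564 / 82 = 6.9 pC/N

6.9


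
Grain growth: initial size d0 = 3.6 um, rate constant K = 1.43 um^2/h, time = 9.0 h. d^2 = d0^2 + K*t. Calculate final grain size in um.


d^2 = 3.6^2 + 1.43*9.0 = 25.83
d = sqrt(25.83) = 5.08 um

5.08


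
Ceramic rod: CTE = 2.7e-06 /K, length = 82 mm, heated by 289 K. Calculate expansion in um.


dL = 2.7e-06 * 82 * 289 * 1000 = 63.985 um

63.985


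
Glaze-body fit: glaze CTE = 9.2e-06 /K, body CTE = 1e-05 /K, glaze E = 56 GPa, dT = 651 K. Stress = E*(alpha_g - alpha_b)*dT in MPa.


Stress = 56*1000*(9.2e-06 - 1e-05)*651 = -29.2 MPa

-29.2


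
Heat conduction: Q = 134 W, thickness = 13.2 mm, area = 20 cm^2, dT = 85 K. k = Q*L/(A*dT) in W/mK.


k = 134*13.2/1000/(20/10000*85) = 10.4 W/mK

10.4


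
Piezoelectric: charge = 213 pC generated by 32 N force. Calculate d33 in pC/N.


d33 = 213 / 32 = 6.7 pC/N

6.7


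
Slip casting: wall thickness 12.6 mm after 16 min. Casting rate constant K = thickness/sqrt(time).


K = 12.6 / sqrt(16) = 12.6 / 4.0 = 3.15 mm/min^0.5

3.15


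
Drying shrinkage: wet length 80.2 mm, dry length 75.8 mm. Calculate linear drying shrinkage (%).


DS = (80.2 - 75.8) / 80.2 * 100 = 5.49%

5.49


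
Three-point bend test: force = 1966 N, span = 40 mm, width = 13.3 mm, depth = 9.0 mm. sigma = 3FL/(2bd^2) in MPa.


sigma = 3*1966*40/(2*13.3*9.0^2) = 109.5 MPa

109.5


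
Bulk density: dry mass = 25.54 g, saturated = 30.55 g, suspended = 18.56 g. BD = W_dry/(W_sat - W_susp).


BD = 25.54 / (30.55 - 18.56) = 25.54 / 11.99 = 2.13 g/cm^3

2.13


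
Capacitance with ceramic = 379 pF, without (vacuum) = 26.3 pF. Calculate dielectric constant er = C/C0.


er = 379 / 26.3 = 14.41

14.41


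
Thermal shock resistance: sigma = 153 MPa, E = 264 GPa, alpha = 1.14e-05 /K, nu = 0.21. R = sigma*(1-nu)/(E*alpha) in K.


R = 153*(1-0.21)/(264*1000*1.14e-05) = 40 K

40


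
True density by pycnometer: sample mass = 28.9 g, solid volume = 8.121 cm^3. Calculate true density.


TD = 28.9 / 8.121 = 3.559 g/cm^3

3.559


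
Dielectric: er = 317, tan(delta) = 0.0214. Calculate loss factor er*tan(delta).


Loss = 317 * 0.0214 = 6.784

6.784


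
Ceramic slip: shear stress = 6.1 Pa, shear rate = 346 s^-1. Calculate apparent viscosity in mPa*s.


eta = tau/gamma * 1000 = 6.1/346 * 1000 = 17.6 mPa*s

17.6


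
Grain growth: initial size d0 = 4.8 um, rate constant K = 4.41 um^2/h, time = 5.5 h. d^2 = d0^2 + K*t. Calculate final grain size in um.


d^2 = 4.8^2 + 4.41*5.5 = 47.295
d = sqrt(47.295) = 6.88 um

6.88


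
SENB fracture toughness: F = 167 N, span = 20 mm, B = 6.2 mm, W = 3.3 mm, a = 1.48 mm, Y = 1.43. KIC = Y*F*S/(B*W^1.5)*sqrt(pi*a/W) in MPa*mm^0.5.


KIC = 1.43*167*20/(6.2*3.3^1.5)*sqrt(pi*1.48/3.3) = 152.53

152.53


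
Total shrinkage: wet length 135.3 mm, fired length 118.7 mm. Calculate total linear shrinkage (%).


TS = (135.3 - 118.7) / 135.3 * 100 = 12.27%

12.27


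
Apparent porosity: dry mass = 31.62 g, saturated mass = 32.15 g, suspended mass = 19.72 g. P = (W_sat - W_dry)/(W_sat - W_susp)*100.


P = (32.15 - 31.62) / (32.15 - 19.72) * 100 = 0.53 / 12.43 * 100 = 4.3%

4.3


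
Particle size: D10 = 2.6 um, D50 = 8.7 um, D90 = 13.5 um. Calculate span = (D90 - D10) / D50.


Span = (13.5 - 2.6) / 8.7 = 10.9 / 8.7 = 1.253

1.253


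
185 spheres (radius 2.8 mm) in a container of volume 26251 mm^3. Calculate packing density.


V_sphere = 4/3*pi*2.8^3 = 91.9523 mm^3
Total V = 185*91.9523 = 17011.1755 mm^3
PD = 17011.1755 / 26251 = 0.648

0.648


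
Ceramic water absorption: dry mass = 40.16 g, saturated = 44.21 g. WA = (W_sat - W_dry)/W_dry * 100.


WA = (44.21 - 40.16) / 40.16 * 100 = 10.08%

10.08


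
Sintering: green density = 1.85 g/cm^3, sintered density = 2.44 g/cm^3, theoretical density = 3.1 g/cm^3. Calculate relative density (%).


Relative = 2.44 / 3.1 * 100 = 78.7%

78.7


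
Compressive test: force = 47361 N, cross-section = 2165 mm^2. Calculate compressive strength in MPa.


CS = 47361 / 2165 = 21.9 MPa

21.9


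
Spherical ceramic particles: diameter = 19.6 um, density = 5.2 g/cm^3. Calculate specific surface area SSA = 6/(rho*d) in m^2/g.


SSA = 6 / (5.2 * 19.6) = 0.059 m^2/g

0.059


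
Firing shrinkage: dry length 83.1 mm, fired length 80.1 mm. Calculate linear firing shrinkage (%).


FS = (83.1 - 80.1) / 83.1 * 100 = 3.61%

3.61


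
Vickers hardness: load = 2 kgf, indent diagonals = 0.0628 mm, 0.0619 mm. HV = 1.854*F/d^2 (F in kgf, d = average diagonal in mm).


d_avg = (0.0628+0.0619)/2 = 0.06235 mm
HV = 1.854*2/0.06235^2 = 954

954


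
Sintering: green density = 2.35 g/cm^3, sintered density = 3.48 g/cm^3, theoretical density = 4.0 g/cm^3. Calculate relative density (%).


Relative = 3.48 / 4.0 * 100 = 87.0%

87.0


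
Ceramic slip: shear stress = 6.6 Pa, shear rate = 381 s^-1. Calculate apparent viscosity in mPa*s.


eta = tau/gamma * 1000 = 6.6/381 * 1000 = 17.3 mPa*s

17.3


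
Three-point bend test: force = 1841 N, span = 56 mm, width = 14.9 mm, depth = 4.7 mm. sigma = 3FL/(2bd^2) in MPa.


sigma = 3*1841*56/(2*14.9*4.7^2) = 469.8 MPa

469.8


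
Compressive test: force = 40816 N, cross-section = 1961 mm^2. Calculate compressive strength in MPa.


CS = 40816 / 1961 = 20.8 MPa

20.8


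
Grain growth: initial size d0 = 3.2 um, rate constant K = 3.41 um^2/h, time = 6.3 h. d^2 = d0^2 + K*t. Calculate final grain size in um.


d^2 = 3.2^2 + 3.41*6.3 = 31.723
d = sqrt(31.723) = 5.63 um

5.63


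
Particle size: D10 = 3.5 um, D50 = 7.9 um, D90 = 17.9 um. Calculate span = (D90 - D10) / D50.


Span = (17.9 - 3.5) / 7.9 = 14.4 / 7.9 = 1.823

1.823


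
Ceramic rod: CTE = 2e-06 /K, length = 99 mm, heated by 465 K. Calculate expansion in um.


dL = 2e-06 * 99 * 465 * 1000 = 92.07 um

92.07


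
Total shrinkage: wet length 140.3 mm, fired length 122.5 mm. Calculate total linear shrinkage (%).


TS = (140.3 - 122.5) / 140.3 * 100 = 12.69%

12.69


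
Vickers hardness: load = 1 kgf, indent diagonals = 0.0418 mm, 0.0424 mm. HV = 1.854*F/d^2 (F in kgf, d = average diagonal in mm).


d_avg = (0.0418+0.0424)/2 = 0.0421 mm
HV = 1.854*1/0.0421^2 = 1046

1046


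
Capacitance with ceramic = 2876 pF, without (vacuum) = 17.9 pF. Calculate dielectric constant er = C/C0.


er = 2876 / 17.9 = 160.67

160.67


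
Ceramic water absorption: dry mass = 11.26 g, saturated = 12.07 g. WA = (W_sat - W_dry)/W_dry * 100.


WA = (12.07 - 11.26) / 11.26 * 100 = 7.19%

7.19


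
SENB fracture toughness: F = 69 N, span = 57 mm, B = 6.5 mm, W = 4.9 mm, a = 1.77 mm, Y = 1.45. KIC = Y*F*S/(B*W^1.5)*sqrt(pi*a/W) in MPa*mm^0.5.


KIC = 1.45*69*57/(6.5*4.9^1.5)*sqrt(pi*1.77/4.9) = 86.17

86.17


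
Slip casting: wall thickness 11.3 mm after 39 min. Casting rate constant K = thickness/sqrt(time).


K = 11.3 / sqrt(39) = 11.3 / 6.245 = 1.809 mm/min^0.5

1.809


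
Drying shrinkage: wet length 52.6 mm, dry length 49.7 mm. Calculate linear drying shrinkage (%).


DS = (52.6 - 49.7) / 52.6 * 100 = 5.51%

5.51


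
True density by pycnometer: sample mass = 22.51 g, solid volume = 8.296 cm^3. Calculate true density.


TD = 22.51 / 8.296 = 2.713 g/cm^3

2.713


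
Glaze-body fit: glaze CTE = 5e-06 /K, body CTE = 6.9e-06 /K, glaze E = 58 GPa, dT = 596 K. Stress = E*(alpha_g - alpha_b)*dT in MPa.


Stress = 58*1000*(5e-06 - 6.9e-06)*596 = -65.7 MPa

-65.7


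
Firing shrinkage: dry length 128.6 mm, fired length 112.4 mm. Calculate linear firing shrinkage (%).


FS = (128.6 - 112.4) / 128.6 * 100 = 12.6%

12.6


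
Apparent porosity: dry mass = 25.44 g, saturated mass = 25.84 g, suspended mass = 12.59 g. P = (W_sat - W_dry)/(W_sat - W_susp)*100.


P = (25.84 - 25.44) / (25.84 - 12.59) * 100 = 0.4 / 13.25 * 100 = 3.0%

3.0


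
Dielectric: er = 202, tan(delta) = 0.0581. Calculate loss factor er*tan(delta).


Loss = 202 * 0.0581 = 11.736

11.736


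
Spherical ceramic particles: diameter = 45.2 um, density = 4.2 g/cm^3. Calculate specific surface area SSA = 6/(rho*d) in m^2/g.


SSA = 6 / (4.2 * 45.2) = 0.032 m^2/g

0.032


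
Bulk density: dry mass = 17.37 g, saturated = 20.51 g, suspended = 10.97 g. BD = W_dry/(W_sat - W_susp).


BD = 17.37 / (20.51 - 10.97) = 17.37 / 9.54 = 1.821 g/cm^3

1.821


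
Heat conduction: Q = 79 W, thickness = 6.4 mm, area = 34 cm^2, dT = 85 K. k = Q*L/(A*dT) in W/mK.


k = 79*6.4/1000/(34/10000*85) = 1.75 W/mK

1.75


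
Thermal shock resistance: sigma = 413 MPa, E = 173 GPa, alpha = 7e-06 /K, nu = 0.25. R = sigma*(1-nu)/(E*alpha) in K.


R = 413*(1-0.25)/(173*1000*7e-06) = 256 K

256


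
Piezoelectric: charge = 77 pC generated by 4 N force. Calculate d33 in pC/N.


d33 = 77 / 4 = 19.3 pC/N

19.3


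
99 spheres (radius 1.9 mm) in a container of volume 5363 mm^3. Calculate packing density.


V_sphere = 4/3*pi*1.9^3 = 28.7309 mm^3
Total V = 99*28.7309 = 2844.3591 mm^3
PD = 2844.3591 / 5363 = 0.53

0.53


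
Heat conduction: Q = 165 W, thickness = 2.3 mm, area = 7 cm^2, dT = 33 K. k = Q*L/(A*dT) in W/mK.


k = 165*2.3/1000/(7/10000*33) = 16.43 W/mK

16.43


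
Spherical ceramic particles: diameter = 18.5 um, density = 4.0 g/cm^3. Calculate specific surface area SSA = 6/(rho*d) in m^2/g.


SSA = 6 / (4.0 * 18.5) = 0.081 m^2/g

0.081


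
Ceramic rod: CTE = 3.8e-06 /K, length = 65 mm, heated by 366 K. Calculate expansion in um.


dL = 3.8e-06 * 65 * 366 * 1000 = 90.402 um

90.402


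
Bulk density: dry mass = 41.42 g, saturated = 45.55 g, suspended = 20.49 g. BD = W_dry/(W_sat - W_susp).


BD = 41.42 / (45.55 - 20.49) = 41.42 / 25.06 = 1.653 g/cm^3

1.653


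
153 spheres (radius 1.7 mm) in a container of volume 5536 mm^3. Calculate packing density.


V_sphere = 4/3*pi*1.7^3 = 20.5795 mm^3
Total V = 153*20.5795 = 3148.6635 mm^3
PD = 3148.6635 / 5536 = 0.569

0.569


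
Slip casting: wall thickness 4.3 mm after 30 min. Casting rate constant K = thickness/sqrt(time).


K = 4.3 / sqrt(30) = 4.3 / 5.4772 = 0.785 mm/min^0.5

0.785


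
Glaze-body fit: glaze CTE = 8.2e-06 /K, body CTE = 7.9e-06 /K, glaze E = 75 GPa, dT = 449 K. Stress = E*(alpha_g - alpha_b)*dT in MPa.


Stress = 75*1000*(8.2e-06 - 7.9e-06)*449 = 10.1 MPa

10.1


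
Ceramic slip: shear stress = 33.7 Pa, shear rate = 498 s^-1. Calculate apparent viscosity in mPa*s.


eta = tau/gamma * 1000 = 33.7/498 * 1000 = 67.7 mPa*s

67.7


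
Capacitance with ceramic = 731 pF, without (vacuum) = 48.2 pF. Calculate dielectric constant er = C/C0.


er = 731 / 48.2 = 15.17

15.17


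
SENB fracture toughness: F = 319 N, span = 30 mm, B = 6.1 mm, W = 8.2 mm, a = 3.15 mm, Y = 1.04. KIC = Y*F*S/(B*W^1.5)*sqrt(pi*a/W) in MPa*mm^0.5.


KIC = 1.04*319*30/(6.1*8.2^1.5)*sqrt(pi*3.15/8.2) = 76.33

76.33


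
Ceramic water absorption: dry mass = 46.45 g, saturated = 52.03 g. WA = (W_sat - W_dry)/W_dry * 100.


WA = (52.03 - 46.45) / 46.45 * 100 = 12.01%

12.01


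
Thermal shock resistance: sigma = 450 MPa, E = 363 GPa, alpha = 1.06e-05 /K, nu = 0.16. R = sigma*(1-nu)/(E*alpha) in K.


R = 450*(1-0.16)/(363*1000*1.06e-05) = 98 K

98


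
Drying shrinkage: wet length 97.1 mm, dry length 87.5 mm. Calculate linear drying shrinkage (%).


DS = (97.1 - 87.5) / 97.1 * 100 = 9.89%

9.89


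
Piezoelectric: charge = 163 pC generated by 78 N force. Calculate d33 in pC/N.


d33 = 163 / 78 = 2.1 pC/N

2.1


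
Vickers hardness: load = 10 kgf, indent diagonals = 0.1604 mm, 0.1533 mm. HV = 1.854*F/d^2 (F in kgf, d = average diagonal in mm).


d_avg = (0.1604+0.1533)/2 = 0.15685 mm
HV = 1.854*10/0.15685^2 = 754

754


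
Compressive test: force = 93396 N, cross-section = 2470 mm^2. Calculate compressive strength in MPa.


CS = 93396 / 2470 = 37.8 MPa

37.8


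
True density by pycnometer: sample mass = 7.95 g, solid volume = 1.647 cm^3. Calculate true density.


TD = 7.95 / 1.647 = 4.827 g/cm^3

4.827


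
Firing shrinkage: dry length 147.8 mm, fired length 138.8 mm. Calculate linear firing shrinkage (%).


FS = (147.8 - 138.8) / 147.8 * 100 = 6.09%

6.09


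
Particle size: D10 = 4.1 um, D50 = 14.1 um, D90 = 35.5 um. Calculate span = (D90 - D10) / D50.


Span = (35.5 - 4.1) / 14.1 = 31.4 / 14.1 = 2.227

2.227


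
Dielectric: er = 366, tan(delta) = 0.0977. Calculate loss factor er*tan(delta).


Loss = 366 * 0.0977 = 35.758

35.758


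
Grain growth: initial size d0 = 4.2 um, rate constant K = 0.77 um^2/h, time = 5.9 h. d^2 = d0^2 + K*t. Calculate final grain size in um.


d^2 = 4.2^2 + 0.77*5.9 = 22.183
d = sqrt(22.183) = 4.71 um

4.71


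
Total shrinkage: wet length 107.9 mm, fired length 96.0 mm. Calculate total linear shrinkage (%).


TS = (107.9 - 96.0) / 107.9 * 100 = 11.03%

11.03


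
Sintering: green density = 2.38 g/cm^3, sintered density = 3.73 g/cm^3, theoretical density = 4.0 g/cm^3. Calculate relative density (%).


Relative = 3.73 / 4.0 * 100 = 93.3%

93.3


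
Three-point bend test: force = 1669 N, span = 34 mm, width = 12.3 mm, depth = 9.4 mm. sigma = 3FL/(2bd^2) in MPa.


sigma = 3*1669*34/(2*12.3*9.4^2) = 78.3 MPa

78.3
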